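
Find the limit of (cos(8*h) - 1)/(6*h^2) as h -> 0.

-16/3

Direct substitution gives 0/0.
Apply L'Hôpital: lim (-8*sin(8*h))/(12*h), still 0/0.
After 2 applications of L'Hôpital's rule the quotient is (-64*cos(8*h))/(12); substituting h = 0 gives -16/3.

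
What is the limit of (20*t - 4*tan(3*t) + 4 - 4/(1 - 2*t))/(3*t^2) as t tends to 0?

-16/3

Substitution gives 0/0; apply L'Hôpital's rule 2 times.
After differentiating numerator and denominator 2 times the quotient is (-72*tan(3*t)/cos(3*t)^2 + 32/(2*t - 1)^3)/(6); at t = 0 this is -16/3.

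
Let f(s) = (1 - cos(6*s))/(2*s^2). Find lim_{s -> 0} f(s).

Substitution gives 0/0.
Use (1 − cos u)/u² → 1/2 with u = 6s: the limit is 6²/(2·2) = 9.

9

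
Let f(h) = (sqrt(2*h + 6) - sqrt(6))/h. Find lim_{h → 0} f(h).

A 0/0 form; rationalise with √(6 + 2h) + √6. This collapses the numerator to 2h, leaving 2/(√(6 + 2h) + √6) → 2/(2√6) = √(6)/6.

√(6)/6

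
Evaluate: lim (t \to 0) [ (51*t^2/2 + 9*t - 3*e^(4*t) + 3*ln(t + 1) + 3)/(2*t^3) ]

Substitution gives 0/0; apply L'Hôpital's rule 3 times.
After differentiating numerator and denominator 3 times the quotient is (-192*e^(4*t) + 6/(t + 1)^3)/(12); at t = 0 this is -31/2.

-31/2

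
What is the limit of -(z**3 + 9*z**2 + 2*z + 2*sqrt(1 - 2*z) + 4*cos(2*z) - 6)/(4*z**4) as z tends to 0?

-17/48

Substitution gives 0/0 (the numerator vanishes to order 4).
Expand each term to order z^4: the coefficient of z^4 in 2·√(1 - 2z) is -5/4 and in 4·cos(2z) is 8/3.
Lower-order terms cancel with the polynomial part, so the numerator is (17/12)·z^4 + o(z^4), and the limit is (17/12)/(-4) = -17/48.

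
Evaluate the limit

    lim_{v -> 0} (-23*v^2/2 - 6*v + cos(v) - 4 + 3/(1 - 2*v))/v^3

Substitution gives 0/0; apply L'Hôpital's rule 3 times.
After differentiating numerator and denominator 3 times the quotient is (sin(v) + 144/(2*v - 1)^4)/(6); at v = 0 this is 24.

24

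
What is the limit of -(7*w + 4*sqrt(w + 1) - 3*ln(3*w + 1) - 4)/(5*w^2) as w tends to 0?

-13/5

Substitution gives 0/0; apply L'Hôpital's rule 2 times.
After differentiating numerator and denominator 2 times the quotient is (27/(3*w + 1)^2 - 1/(w + 1)^(3/2))/(-10); at w = 0 this is -13/5.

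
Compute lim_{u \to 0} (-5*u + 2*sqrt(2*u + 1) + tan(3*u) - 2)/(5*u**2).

Substitution gives 0/0 (the numerator vanishes to order 2).
Expand each term to order u^2: the coefficient of u^2 in tan(3u) is 0 and in 2·√(1 + 2u) is -1.
Lower-order terms cancel with the polynomial part, so the numerator is (-1)·u^2 + o(u^2), and the limit is (-1)/(5) = -1/5.

-1/5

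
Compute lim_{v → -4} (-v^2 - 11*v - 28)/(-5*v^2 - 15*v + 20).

-3/25

Direct substitution gives 0/0, so factor. Both numerator and denominator have (v + 4) as a factor.
After cancelling, the expression reduces to (-v - 7)/(5 - 5*v).
Substituting v = -4 gives -3/25.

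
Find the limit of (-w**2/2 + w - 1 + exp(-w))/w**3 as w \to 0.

Direct substitution gives 0/0.
Apply L'Hôpital: lim (-w + 1 - e^(-w))/(3*w^2), still 0/0.
Apply L'Hôpital: lim (-1 + e^(-w))/(6*w), still 0/0.
After 3 applications of L'Hôpital's rule the quotient is (-e^(-w))/(6); substituting w = 0 gives -1/6.

-1/6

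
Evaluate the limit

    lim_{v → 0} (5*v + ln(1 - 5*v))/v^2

-25/2

Direct substitution gives 0/0.
Apply L'Hôpital: lim (5 - 5/(1 - 5*v))/(2*v), still 0/0.
After 2 applications of L'Hôpital's rule the quotient is (-25/(1 - 5*v)^2)/(2); substituting v = 0 gives -25/2.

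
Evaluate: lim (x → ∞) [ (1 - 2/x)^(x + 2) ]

Write it as [(1 - 2/x)^x]^(1) · (1 - 2/x)^(2). The bracketed term tends to e^(-2) and the second factor to 1, so the limit is e^(-2).

e^(-2)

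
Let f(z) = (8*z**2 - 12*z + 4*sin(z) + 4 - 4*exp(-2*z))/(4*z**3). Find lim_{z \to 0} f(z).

Substitution gives 0/0 (the numerator vanishes to order 3).
Expand each term to order z^3: the coefficient of z^3 in -4·e^(-2z) is 16/3 and in 4·sin(z) is -2/3.
Lower-order terms cancel with the polynomial part, so the numerator is (14/3)·z^3 + o(z^3), and the limit is (14/3)/(4) = 7/6.

7/6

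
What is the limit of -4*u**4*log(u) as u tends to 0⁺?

0

This is a 0·(−∞) form. Rewrite as -4·ln(u) / u^(−4) and apply L'Hôpital:
the derivative quotient is -4·(1/u) / (−4·u^(−5)) = (4/4)·u^4 → 0.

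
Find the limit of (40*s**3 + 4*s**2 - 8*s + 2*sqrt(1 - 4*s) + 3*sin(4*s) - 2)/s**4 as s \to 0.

-20

Substitution gives 0/0; apply L'Hôpital's rule 4 times.
After differentiating numerator and denominator 4 times the quotient is (768*sin(4*s) - 480/(1 - 4*s)^(7/2))/(24); at s = 0 this is -20.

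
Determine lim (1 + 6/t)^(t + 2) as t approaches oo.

e^(6)

The base → 1 and the exponent → ∞: a 1^∞ form.
Take logarithms: (t + 2)·ln(1 + 6/t). Since ln(1+u) ~ u for small u, this behaves like (t)·(6/t) → 6.
So the limit is e^(6).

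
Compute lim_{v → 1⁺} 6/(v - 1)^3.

As v → 1⁺, (v - 1) → 0⁺, so (v - 1)^3 → 0⁺ and 6/(v - 1)^3 → ∞.

∞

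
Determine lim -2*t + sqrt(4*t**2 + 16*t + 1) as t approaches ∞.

4

This has the form ∞ − ∞. Multiply and divide by the conjugate √(4*t^2 + 16*t + 1) + 2t.
That gives (16t + 1) / (√(4*t^2 + 16*t + 1) + 2t).
Divide numerator and denominator by t: the limit is 16/(2·2) = 4.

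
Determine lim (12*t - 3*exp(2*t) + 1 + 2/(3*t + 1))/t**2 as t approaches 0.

12

Substitution gives 0/0 (the numerator vanishes to order 2).
Expand each term to order t^2: the coefficient of t^2 in 2·1/(1 + 3t) is 18 and in -3·e^(2t) is -6.
Lower-order terms cancel with the polynomial part, so the numerator is (12)·t^2 + o(t^2), and the limit is (12)/(1) = 12.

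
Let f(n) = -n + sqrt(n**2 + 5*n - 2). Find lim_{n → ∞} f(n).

This has the form ∞ − ∞. Multiply and divide by the conjugate √(n^2 + 5*n - 2) + n.
That gives (5n - 2) / (√(n^2 + 5*n - 2) + n).
Divide numerator and denominator by n: the limit is 5/(2·1) = 5/2.

5/2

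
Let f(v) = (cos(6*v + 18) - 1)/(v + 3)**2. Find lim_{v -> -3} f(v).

-18

Direct substitution gives 0/0.
Apply L'Hôpital: lim (-6*sin(6*v + 18))/(2*v + 6), still 0/0.
After 2 applications of L'Hôpital's rule the quotient is (-36*cos(6*v + 18))/(2); substituting v = -3 gives -18.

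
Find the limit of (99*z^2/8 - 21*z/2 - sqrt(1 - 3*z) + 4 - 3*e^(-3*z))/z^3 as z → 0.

Substitution gives 0/0 (the numerator vanishes to order 3).
Expand each term to order z^3: the coefficient of z^3 in -3·e^(-3z) is 27/2 and in −√(1 - 3z) is 27/16.
Lower-order terms cancel with the polynomial part, so the numerator is (243/16)·z^3 + o(z^3), and the limit is (243/16)/(1) = 243/16.

243/16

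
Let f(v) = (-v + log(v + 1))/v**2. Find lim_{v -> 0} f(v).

-1/2

Direct substitution gives 0/0.
Apply L'Hôpital: lim (-1 + 1/(v + 1))/(2*v), still 0/0.
After 2 applications of L'Hôpital's rule the quotient is (-1/(v + 1)^2)/(2); substituting v = 0 gives -1/2.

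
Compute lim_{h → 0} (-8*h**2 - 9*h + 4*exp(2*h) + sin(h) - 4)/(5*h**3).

31/30

Substitution gives 0/0 (the numerator vanishes to order 3).
Expand each term to order h^3: the coefficient of h^3 in 4·e^(2h) is 16/3 and in sin(h) is -1/6.
Lower-order terms cancel with the polynomial part, so the numerator is (31/6)·h^3 + o(h^3), and the limit is (31/6)/(5) = 31/30.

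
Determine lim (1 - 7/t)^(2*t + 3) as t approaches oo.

e^(-14)

The base → 1 and the exponent → ∞: a 1^∞ form.
Take logarithms: (2t + 3)·ln(1 - 7/t). Since ln(1+u) ~ u for small u, this behaves like (2t)·(-7/t) → -14.
So the limit is e^(-14).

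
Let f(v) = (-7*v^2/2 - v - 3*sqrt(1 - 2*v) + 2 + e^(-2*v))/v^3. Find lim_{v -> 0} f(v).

Substitution gives 0/0; apply L'Hôpital's rule 3 times.
After differentiating numerator and denominator 3 times the quotient is (-8*e^(-2*v) + 9/(1 - 2*v)^(5/2))/(6); at v = 0 this is 1/6.

1/6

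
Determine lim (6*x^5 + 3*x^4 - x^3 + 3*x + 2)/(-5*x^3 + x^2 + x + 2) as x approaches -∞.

-∞

The numerator has higher degree (5 > 3); the quotient behaves like (6/(-5))·x^2 for large |x|.
As x → −∞ this diverges to -∞.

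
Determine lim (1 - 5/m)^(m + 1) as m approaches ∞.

The base → 1 and the exponent → ∞: a 1^∞ form.
Take logarithms: (m + 1)·ln(1 - 5/m). Since ln(1+u) ~ u for small u, this behaves like (m)·(-5/m) → -5.
So the limit is e^(-5).

e^(-5)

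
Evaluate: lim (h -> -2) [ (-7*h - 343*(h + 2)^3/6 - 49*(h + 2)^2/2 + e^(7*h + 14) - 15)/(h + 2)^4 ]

2401/24

Direct substitution gives 0/0.
Apply L'Hôpital: lim (-49*h - 343*(h + 2)^2/2 + 7*e^(7*h + 14) - 105)/(4*(h + 2)^3), still 0/0.
Apply L'Hôpital: lim (-343*h + 49*e^(7*h + 14) - 735)/(12*(h + 2)^2), still 0/0.
Apply L'Hôpital: lim (343*e^(7*h + 14) - 343)/(24*h + 48), still 0/0.
After 4 applications of L'Hôpital's rule the quotient is (2401*e^(7*h + 14))/(24); substituting h = -2 gives 2401/24.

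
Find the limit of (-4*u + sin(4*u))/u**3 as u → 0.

-32/3

Direct substitution gives 0/0.
Apply L'Hôpital: lim (4*cos(4*u) - 4)/(3*u^2), still 0/0.
Apply L'Hôpital: lim (-16*sin(4*u))/(6*u), still 0/0.
After 3 applications of L'Hôpital's rule the quotient is (-64*cos(4*u))/(6); substituting u = 0 gives -32/3.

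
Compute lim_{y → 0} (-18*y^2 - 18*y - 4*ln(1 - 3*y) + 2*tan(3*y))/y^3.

54

Substitution gives 0/0; apply L'Hôpital's rule 3 times.
After differentiating numerator and denominator 3 times the quotient is (324*tan(3*y)^2/cos(3*y)^2 + 108/cos(3*y)^2 - 216/(3*y - 1)^3)/(6); at y = 0 this is 54.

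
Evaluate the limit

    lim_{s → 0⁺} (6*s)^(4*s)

1

Base → 0⁺ and exponent → 0⁺: a 0^0 form.
Take logs: 4s·ln(6s). This is 0·(−∞); rewriting as ln(6s)/(1/(4s)) and applying L'Hôpital gives 0.
Hence the limit is e^0 = 1.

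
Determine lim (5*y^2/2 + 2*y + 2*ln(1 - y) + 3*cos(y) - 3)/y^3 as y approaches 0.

-2/3

Substitution gives 0/0 (the numerator vanishes to order 3).
Expand each term to order y^3: the coefficient of y^3 in 3·cos(y) is 0 and in 2·ln(1 - y) is -2/3.
Lower-order terms cancel with the polynomial part, so the numerator is (-2/3)·y^3 + o(y^3), and the limit is (-2/3)/(1) = -2/3.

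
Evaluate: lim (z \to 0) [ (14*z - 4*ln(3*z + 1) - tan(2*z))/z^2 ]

18

Substitution gives 0/0; apply L'Hôpital's rule 2 times.
After differentiating numerator and denominator 2 times the quotient is (-8*tan(2*z)/cos(2*z)^2 + 36/(3*z + 1)^2)/(2); at z = 0 this is 18.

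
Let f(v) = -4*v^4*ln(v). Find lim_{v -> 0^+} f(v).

This is a 0·(−∞) form. Rewrite as -4·ln(v) / v^(−4) and apply L'Hôpital:
the derivative quotient is -4·(1/v) / (−4·v^(−5)) = (4/4)·v^4 → 0.

0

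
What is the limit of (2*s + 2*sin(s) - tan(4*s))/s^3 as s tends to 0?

-65/3

Substitution gives 0/0; apply L'Hôpital's rule 3 times.
After differentiating numerator and denominator 3 times the quotient is (-2*cos(s) - 384*tan(4*s)^4 - 512*tan(4*s)^2 - 128)/(6); at s = 0 this is -65/3.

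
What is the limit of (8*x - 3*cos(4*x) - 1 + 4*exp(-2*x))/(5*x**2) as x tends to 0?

32/5

Substitution gives 0/0 (the numerator vanishes to order 2).
Expand each term to order x^2: the coefficient of x^2 in -3·cos(4x) is 24 and in 4·e^(-2x) is 8.
Lower-order terms cancel with the polynomial part, so the numerator is (32)·x^2 + o(x^2), and the limit is (32)/(5) = 32/5.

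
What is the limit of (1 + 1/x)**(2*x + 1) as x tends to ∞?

e^(2)

The base → 1 and the exponent → ∞: a 1^∞ form.
Take logarithms: (2x + 1)·ln(1 + 1/x). Since ln(1+u) ~ u for small u, this behaves like (2x)·(1/x) → 2.
So the limit is e^(2).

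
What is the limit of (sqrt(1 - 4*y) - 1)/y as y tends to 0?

-2

A 0/0 form; rationalise with √(1 - 4y) + √1. This collapses the numerator to -4y, leaving -4/(√(1 - 4y) + √1) → -4/(2√1) = -2.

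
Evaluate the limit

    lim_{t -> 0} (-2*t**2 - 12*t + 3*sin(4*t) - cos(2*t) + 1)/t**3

Substitution gives 0/0; apply L'Hôpital's rule 3 times.
After differentiating numerator and denominator 3 times the quotient is (-8*sin(2*t) - 192*cos(4*t))/(6); at t = 0 this is -32.

-32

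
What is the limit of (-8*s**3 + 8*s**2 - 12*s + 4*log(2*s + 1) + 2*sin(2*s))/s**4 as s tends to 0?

Substitution gives 0/0; apply L'Hôpital's rule 4 times.
After differentiating numerator and denominator 4 times the quotient is (32*sin(2*s) - 384/(2*s + 1)^4)/(24); at s = 0 this is -16.

-16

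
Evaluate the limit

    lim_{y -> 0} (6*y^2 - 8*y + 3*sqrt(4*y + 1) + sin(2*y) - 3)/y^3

Substitution gives 0/0; apply L'Hôpital's rule 3 times.
After differentiating numerator and denominator 3 times the quotient is (-8*cos(2*y) + 72/(4*y + 1)^(5/2))/(6); at y = 0 this is 32/3.

32/3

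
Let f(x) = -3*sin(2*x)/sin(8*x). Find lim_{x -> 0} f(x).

Substitution gives 0/0.
Divide numerator and denominator by x: sin(2x)/x → 2 and sin(8x)/x → 8, so the limit is -3·2/8 = -3/4.

-3/4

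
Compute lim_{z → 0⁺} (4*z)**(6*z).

1

Base → 0⁺ and exponent → 0⁺: a 0^0 form.
Take logs: 6z·ln(4z). This is 0·(−∞); rewriting as ln(4z)/(1/(6z)) and applying L'Hôpital gives 0.
Hence the limit is e^0 = 1.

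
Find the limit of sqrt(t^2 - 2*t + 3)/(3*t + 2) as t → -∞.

-1/3

For large |t|, √(t^2 - 2*t + 3) ≈ √1·|t| and the denominator ≈ 3t.
Since t → −∞, |t| = −t, giving −√1/(3) = -1/3.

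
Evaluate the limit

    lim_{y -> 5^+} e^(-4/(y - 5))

0

As y → 5⁺, -4/(y - 5) → −∞, so e^(-4/(y - 5)) → 0.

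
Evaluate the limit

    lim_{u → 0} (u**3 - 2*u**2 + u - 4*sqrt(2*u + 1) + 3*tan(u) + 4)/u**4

Substitution gives 0/0 (the numerator vanishes to order 4).
Expand each term to order u^4: the coefficient of u^4 in 3·tan(u) is 0 and in -4·√(1 + 2u) is 5/2.
Lower-order terms cancel with the polynomial part, so the numerator is (5/2)·u^4 + o(u^4), and the limit is (5/2)/(1) = 5/2.

5/2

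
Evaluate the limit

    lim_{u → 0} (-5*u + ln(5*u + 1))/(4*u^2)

Direct substitution gives 0/0.
Apply L'Hôpital: lim (-5 + 5/(5*u + 1))/(8*u), still 0/0.
After 2 applications of L'Hôpital's rule the quotient is (-25/(5*u + 1)^2)/(8); substituting u = 0 gives -25/8.

-25/8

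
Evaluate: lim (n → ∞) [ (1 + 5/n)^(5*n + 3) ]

e^(25)

The base → 1 and the exponent → ∞: a 1^∞ form.
Take logarithms: (5n + 3)·ln(1 + 5/n). Since ln(1+u) ~ u for small u, this behaves like (5n)·(5/n) → 25.
So the limit is e^(25).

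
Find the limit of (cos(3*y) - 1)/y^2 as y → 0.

Direct substitution gives 0/0.
Apply L'Hôpital: lim (-3*sin(3*y))/(2*y), still 0/0.
After 2 applications of L'Hôpital's rule the quotient is (-9*cos(3*y))/(2); substituting y = 0 gives -9/2.

-9/2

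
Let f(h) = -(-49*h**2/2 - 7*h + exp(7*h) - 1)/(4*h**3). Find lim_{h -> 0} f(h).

Direct substitution gives 0/0.
Apply L'Hôpital: lim (-49*h + 7*e^(7*h) - 7)/(-12*h^2), still 0/0.
Apply L'Hôpital: lim (49*e^(7*h) - 49)/(-24*h), still 0/0.
After 3 applications of L'Hôpital's rule the quotient is (343*e^(7*h))/(-24); substituting h = 0 gives -343/24.

-343/24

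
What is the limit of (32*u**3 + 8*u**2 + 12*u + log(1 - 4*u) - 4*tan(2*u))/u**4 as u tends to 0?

Substitution gives 0/0 (the numerator vanishes to order 4).
Expand each term to order u^4: the coefficient of u^4 in -4·tan(2u) is 0 and in ln(1 - 4u) is -64.
Lower-order terms cancel with the polynomial part, so the numerator is (-64)·u^4 + o(u^4), and the limit is (-64)/(1) = -64.

-64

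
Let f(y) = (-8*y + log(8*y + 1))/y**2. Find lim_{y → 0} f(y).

-32

Direct substitution gives 0/0.
Apply L'Hôpital: lim (-8 + 8/(8*y + 1))/(2*y), still 0/0.
After 2 applications of L'Hôpital's rule the quotient is (-64/(8*y + 1)^2)/(2); substituting y = 0 gives -32.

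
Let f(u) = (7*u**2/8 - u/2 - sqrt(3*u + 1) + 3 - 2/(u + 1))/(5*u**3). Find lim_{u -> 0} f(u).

1/16

Substitution gives 0/0 (the numerator vanishes to order 3).
Expand each term to order u^3: the coefficient of u^3 in -2·1/(1 + u) is 2 and in −√(1 + 3u) is -27/16.
Lower-order terms cancel with the polynomial part, so the numerator is (5/16)·u^3 + o(u^3), and the limit is (5/16)/(5) = 1/16.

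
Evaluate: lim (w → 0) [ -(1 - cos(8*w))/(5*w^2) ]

Substitution gives 0/0.
Use (1 − cos u)/u² → 1/2 with u = 8w: the limit is 8²/(2·(-5)) = -32/5.

-32/5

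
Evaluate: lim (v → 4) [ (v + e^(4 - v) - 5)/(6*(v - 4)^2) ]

1/12

Direct substitution gives 0/0.
Apply L'Hôpital: lim (1 - e^(4 - v))/(12*v - 48), still 0/0.
After 2 applications of L'Hôpital's rule the quotient is (e^(4 - v))/(12); substituting v = 4 gives 1/12.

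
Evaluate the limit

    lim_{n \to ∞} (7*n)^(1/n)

Base → ∞ and exponent → 0: an ∞^0 form.
Take logs: (1/n)·ln(7·n^1) = (ln 7 + 1·ln n)/n → 0.
So the limit is e^0 = 1.

1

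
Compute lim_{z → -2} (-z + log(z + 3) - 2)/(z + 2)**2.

Direct substitution gives 0/0.
Apply L'Hôpital: lim (-1 + 1/(z + 3))/(2*z + 4), still 0/0.
After 2 applications of L'Hôpital's rule the quotient is (-1/(z + 3)^2)/(2); substituting z = -2 gives -1/2.

-1/2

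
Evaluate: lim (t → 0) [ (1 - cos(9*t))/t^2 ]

81/2

Substitution gives 0/0.
Use (1 − cos u)/u² → 1/2 with u = 9t: the limit is 9²/(2·1) = 81/2.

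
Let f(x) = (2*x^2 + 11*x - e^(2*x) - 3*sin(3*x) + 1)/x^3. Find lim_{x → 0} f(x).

73/6

Substitution gives 0/0; apply L'Hôpital's rule 3 times.
After differentiating numerator and denominator 3 times the quotient is (-8*e^(2*x) + 81*cos(3*x))/(6); at x = 0 this is 73/6.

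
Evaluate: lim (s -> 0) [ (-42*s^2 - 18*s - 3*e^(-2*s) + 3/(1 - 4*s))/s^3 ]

196

Substitution gives 0/0; apply L'Hôpital's rule 3 times.
After differentiating numerator and denominator 3 times the quotient is (24*e^(-2*s) + 1152/(4*s - 1)^4)/(6); at s = 0 this is 196.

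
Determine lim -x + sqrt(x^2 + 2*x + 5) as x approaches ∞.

An ∞ − ∞ form. Rationalising with the conjugate, the difference becomes (2x + 5) / (√(x^2 + 2*x + 5) + x).
For large x the denominator behaves like 2·x, so the quotient tends to 2/2 = 1.

1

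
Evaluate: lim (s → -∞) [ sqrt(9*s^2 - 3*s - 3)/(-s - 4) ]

For large |s|, √(9*s^2 - 3*s - 3) ≈ √9·|s| and the denominator ≈ -s.
Since s → −∞, |s| = −s, giving −√9/(-1) = 3.

3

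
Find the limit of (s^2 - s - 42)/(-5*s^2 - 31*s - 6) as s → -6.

-13/29

At s = -6 both the top and bottom vanish — a removable singularity. Factoring out (s + 6) from each leaves (s - 7)/(-5*s - 1), which at s = -6 equals -13/29.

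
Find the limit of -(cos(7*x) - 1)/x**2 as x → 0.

49/2

Direct substitution gives 0/0.
Apply L'Hôpital: lim (-7*sin(7*x))/(-2*x), still 0/0.
After 2 applications of L'Hôpital's rule the quotient is (-49*cos(7*x))/(-2); substituting x = 0 gives 49/2.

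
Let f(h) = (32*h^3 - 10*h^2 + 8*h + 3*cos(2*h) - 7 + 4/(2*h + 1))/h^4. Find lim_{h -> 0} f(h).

Substitution gives 0/0; apply L'Hôpital's rule 4 times.
After differentiating numerator and denominator 4 times the quotient is (48*cos(2*h) + 1536/(2*h + 1)^5)/(24); at h = 0 this is 66.

66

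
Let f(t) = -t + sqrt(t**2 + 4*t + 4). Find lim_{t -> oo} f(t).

2

This has the form ∞ − ∞. Multiply and divide by the conjugate √(t^2 + 4*t + 4) + t.
That gives (4t + 4) / (√(t^2 + 4*t + 4) + t).
Divide numerator and denominator by t: the limit is 4/(2·1) = 2.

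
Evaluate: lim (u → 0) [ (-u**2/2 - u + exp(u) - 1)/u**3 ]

1/6

Direct substitution gives 0/0.
Apply L'Hôpital: lim (-u + e^(u) - 1)/(3*u^2), still 0/0.
Apply L'Hôpital: lim (e^(u) - 1)/(6*u), still 0/0.
After 3 applications of L'Hôpital's rule the quotient is (e^(u))/(6); substituting u = 0 gives 1/6.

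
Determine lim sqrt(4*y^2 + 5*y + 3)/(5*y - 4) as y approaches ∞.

2/5

For large |y|, √(4*y^2 + 5*y + 3) ≈ √4·|y| and the denominator ≈ 5y.
Since y → +∞, |y| = y, giving √4/(5) = 2/5.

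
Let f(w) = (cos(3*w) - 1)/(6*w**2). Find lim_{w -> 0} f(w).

-3/4

Direct substitution gives 0/0.
Apply L'Hôpital: lim (-3*sin(3*w))/(12*w), still 0/0.
After 2 applications of L'Hôpital's rule the quotient is (-9*cos(3*w))/(12); substituting w = 0 gives -3/4.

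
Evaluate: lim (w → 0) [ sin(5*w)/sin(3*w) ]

Substitution gives 0/0.
Divide numerator and denominator by w: sin(5w)/w → 5 and sin(3w)/w → 3, so the limit is 1·5/3 = 5/3.

5/3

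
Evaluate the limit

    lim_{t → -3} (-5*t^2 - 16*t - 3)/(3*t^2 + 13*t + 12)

-14/5

At t = -3 both the top and bottom vanish — a removable singularity. Factoring out (t + 3) from each leaves (-5*t - 1)/(3*t + 4), which at t = -3 equals -14/5.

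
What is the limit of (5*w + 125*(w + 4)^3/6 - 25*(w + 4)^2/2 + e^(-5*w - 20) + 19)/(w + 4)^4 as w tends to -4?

Direct substitution gives 0/0.
Apply L'Hôpital: lim (-25*w + 125*(w + 4)^2/2 - 5*e^(-5*w - 20) - 95)/(4*(w + 4)^3), still 0/0.
Apply L'Hôpital: lim (125*w + 25*e^(-5*w - 20) + 475)/(12*(w + 4)^2), still 0/0.
Apply L'Hôpital: lim (125 - 125*e^(-5*w - 20))/(24*w + 96), still 0/0.
After 4 applications of L'Hôpital's rule the quotient is (625*e^(-5*w - 20))/(24); substituting w = -4 gives 625/24.

625/24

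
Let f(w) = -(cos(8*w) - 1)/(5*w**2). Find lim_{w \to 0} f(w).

32/5

Direct substitution gives 0/0.
Apply L'Hôpital: lim (-8*sin(8*w))/(-10*w), still 0/0.
After 2 applications of L'Hôpital's rule the quotient is (-64*cos(8*w))/(-10); substituting w = 0 gives 32/5.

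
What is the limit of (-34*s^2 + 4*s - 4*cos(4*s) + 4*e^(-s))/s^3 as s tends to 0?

Substitution gives 0/0 (the numerator vanishes to order 3).
Expand each term to order s^3: the coefficient of s^3 in 4·e^(-s) is -2/3 and in -4·cos(4s) is 0.
Lower-order terms cancel with the polynomial part, so the numerator is (-2/3)·s^3 + o(s^3), and the limit is (-2/3)/(1) = -2/3.

-2/3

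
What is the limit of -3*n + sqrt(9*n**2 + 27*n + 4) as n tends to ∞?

This has the form ∞ − ∞. Multiply and divide by the conjugate √(9*n^2 + 27*n + 4) + 3n.
That gives (27n + 4) / (√(9*n^2 + 27*n + 4) + 3n).
Divide numerator and denominator by n: the limit is 27/(2·3) = 9/2.

9/2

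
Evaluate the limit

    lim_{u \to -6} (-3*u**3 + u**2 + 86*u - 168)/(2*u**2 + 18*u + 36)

125/3

Direct substitution gives 0/0, so factor. Both numerator and denominator have (u + 6) as a factor.
After cancelling, the expression reduces to (-3*u^2 + 19*u - 28)/(2*u + 6).
Substituting u = -6 gives 125/3.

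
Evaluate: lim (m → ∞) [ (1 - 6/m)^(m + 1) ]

The base → 1 and the exponent → ∞: a 1^∞ form.
Take logarithms: (m + 1)·ln(1 - 6/m). Since ln(1+u) ~ u for small u, this behaves like (m)·(-6/m) → -6.
So the limit is e^(-6).

e^(-6)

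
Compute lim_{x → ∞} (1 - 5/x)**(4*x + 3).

e^(-20)

The base → 1 and the exponent → ∞: a 1^∞ form.
Take logarithms: (4x + 3)·ln(1 - 5/x). Since ln(1+u) ~ u for small u, this behaves like (4x)·(-5/x) → -20.
So the limit is e^(-20).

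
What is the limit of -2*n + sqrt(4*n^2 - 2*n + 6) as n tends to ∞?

-1/2

An ∞ − ∞ form. Rationalising with the conjugate, the difference becomes (-2n + 6) / (√(4*n^2 - 2*n + 6) + 2n).
For large n the denominator behaves like 2·2n, so the quotient tends to -2/4 = -1/2.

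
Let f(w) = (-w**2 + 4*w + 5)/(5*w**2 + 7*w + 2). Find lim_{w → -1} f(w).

Since w = -1 makes numerator and denominator zero, (w + 1) divides both.
Cancelling it gives (5 - w)/(5*w + 2); now plug in w = -1 to get -2.

-2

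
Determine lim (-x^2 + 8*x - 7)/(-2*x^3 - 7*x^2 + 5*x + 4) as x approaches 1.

Since x = 1 makes numerator and denominator zero, (x - 1) divides both.
Cancelling it gives (7 - x)/(-2*x^2 - 9*x - 4); now plug in x = 1 to get -2/5.

-2/5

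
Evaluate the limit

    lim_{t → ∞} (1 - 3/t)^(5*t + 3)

Let L be the limit and take ln: ln L = lim (5t + 3)·ln(1 - 3/t) = lim (5t + 3)·(-3/t + O(1/t²)) = -15.
Hence L = e^(-15).

e^(-15)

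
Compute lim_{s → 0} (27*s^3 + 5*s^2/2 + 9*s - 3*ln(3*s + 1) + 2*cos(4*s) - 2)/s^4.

985/12

Substitution gives 0/0 (the numerator vanishes to order 4).
Expand each term to order s^4: the coefficient of s^4 in -3·ln(1 + 3s) is 243/4 and in 2·cos(4s) is 64/3.
Lower-order terms cancel with the polynomial part, so the numerator is (985/12)·s^4 + o(s^4), and the limit is (985/12)/(1) = 985/12.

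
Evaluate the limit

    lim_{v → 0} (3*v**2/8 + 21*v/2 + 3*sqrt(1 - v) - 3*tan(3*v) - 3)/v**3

Substitution gives 0/0 (the numerator vanishes to order 3).
Expand each term to order v^3: the coefficient of v^3 in -3·tan(3v) is -27 and in 3·√(1 - v) is -3/16.
Lower-order terms cancel with the polynomial part, so the numerator is (-435/16)·v^3 + o(v^3), and the limit is (-435/16)/(1) = -435/16.

-435/16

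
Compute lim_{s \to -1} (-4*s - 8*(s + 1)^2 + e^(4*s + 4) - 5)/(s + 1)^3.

Direct substitution gives 0/0.
Apply L'Hôpital: lim (-16*s + 4*e^(4*s + 4) - 20)/(3*(s + 1)^2), still 0/0.
Apply L'Hôpital: lim (16*e^(4*s + 4) - 16)/(6*s + 6), still 0/0.
After 3 applications of L'Hôpital's rule the quotient is (64*e^(4*s + 4))/(6); substituting s = -1 gives 32/3.

32/3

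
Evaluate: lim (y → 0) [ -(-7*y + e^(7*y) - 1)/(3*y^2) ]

Direct substitution gives 0/0.
Apply L'Hôpital: lim (7*e^(7*y) - 7)/(-6*y), still 0/0.
After 2 applications of L'Hôpital's rule the quotient is (49*e^(7*y))/(-6); substituting y = 0 gives -49/6.

-49/6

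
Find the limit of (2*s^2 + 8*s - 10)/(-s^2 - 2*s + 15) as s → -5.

At s = -5 both the top and bottom vanish — a removable singularity. Factoring out (s + 5) from each leaves (2*s - 2)/(3 - s), which at s = -5 equals -3/2.

-3/2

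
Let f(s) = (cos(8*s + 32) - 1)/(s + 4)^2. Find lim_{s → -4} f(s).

Direct substitution gives 0/0.
Apply L'Hôpital: lim (-8*sin(8*s + 32))/(2*s + 8), still 0/0.
After 2 applications of L'Hôpital's rule the quotient is (-64*cos(8*s + 32))/(2); substituting s = -4 gives -32.

-32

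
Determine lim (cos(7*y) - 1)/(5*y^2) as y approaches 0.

-49/10

Direct substitution gives 0/0.
Apply L'Hôpital: lim (-7*sin(7*y))/(10*y), still 0/0.
After 2 applications of L'Hôpital's rule the quotient is (-49*cos(7*y))/(10); substituting y = 0 gives -49/10.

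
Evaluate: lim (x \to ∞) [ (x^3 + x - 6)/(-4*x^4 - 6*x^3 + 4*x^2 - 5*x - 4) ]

The denominator has degree 4 and the numerator degree 3. Dividing numerator and denominator by x^4 sends every term to 0 except the leading denominator term, so the limit is 0.

0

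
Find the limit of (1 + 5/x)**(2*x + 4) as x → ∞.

e^(10)

Let L be the limit and take ln: ln L = lim (2x + 4)·ln(1 + 5/x) = lim (2x + 4)·(5/x + O(1/x²)) = 10.
Hence L = e^(10).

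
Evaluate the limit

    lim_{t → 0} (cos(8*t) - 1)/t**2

-32

Direct substitution gives 0/0.
Apply L'Hôpital: lim (-8*sin(8*t))/(2*t), still 0/0.
After 2 applications of L'Hôpital's rule the quotient is (-64*cos(8*t))/(2); substituting t = 0 gives -32.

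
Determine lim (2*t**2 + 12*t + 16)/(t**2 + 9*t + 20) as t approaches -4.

-4

Since t = -4 makes numerator and denominator zero, (t + 4) divides both.
Cancelling it gives (2*t + 4)/(t + 5); now plug in t = -4 to get -4.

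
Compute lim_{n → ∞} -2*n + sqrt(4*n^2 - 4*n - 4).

-1

This has the form ∞ − ∞. Multiply and divide by the conjugate √(4*n^2 - 4*n - 4) + 2n.
That gives (-4n - 4) / (√(4*n^2 - 4*n - 4) + 2n).
Divide numerator and denominator by n: the limit is -4/(2·2) = -1.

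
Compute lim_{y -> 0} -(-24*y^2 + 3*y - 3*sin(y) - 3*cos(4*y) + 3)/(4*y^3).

Substitution gives 0/0; apply L'Hôpital's rule 3 times.
After differentiating numerator and denominator 3 times the quotient is (-192*sin(4*y) + 3*cos(y))/(-24); at y = 0 this is -1/8.

-1/8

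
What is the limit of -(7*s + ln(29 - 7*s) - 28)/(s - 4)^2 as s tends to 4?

Direct substitution gives 0/0.
Apply L'Hôpital: lim (7 - 7/(29 - 7*s))/(8 - 2*s), still 0/0.
After 2 applications of L'Hôpital's rule the quotient is (-49/(29 - 7*s)^2)/(-2); substituting s = 4 gives 49/2.

49/2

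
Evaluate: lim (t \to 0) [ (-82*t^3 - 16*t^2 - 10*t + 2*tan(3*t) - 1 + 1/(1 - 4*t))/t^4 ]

Substitution gives 0/0 (the numerator vanishes to order 4).
Expand each term to order t^4: the coefficient of t^4 in 1/(1 - 4t) is 256 and in 2·tan(3t) is 0.
Lower-order terms cancel with the polynomial part, so the numerator is (256)·t^4 + o(t^4), and the limit is (256)/(1) = 256.

256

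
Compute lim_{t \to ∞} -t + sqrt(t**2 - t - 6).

-1/2

This has the form ∞ − ∞. Multiply and divide by the conjugate √(t^2 - t - 6) + t.
That gives (-t - 6) / (√(t^2 - t - 6) + t).
Divide numerator and denominator by t: the limit is -1/(2·1) = -1/2.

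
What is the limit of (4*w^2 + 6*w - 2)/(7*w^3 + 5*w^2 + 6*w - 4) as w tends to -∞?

The denominator has degree 3 and the numerator degree 2. Dividing numerator and denominator by w^3 sends every term to 0 except the leading denominator term, so the limit is 0.

0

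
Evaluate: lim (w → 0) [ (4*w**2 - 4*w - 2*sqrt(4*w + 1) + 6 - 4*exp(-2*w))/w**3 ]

-8/3

Substitution gives 0/0; apply L'Hôpital's rule 3 times.
After differentiating numerator and denominator 3 times the quotient is (32*e^(-2*w) - 48/(4*w + 1)^(5/2))/(6); at w = 0 this is -8/3.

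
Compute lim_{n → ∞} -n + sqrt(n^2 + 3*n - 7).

This has the form ∞ − ∞. Multiply and divide by the conjugate √(n^2 + 3*n - 7) + n.
That gives (3n - 7) / (√(n^2 + 3*n - 7) + n).
Divide numerator and denominator by n: the limit is 3/(2·1) = 3/2.

3/2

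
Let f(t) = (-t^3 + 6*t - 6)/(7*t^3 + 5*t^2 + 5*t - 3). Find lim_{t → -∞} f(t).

-1/7

Numerator and denominator both have degree 3.
Dividing every term by t^3, all lower-order terms vanish and the limit is the ratio of leading coefficients, -1/(7) = -1/7.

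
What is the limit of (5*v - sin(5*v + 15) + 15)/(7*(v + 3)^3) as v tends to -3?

Direct substitution gives 0/0.
Apply L'Hôpital: lim (5 - 5*cos(5*v + 15))/(21*(v + 3)^2), still 0/0.
Apply L'Hôpital: lim (25*sin(5*v + 15))/(42*v + 126), still 0/0.
After 3 applications of L'Hôpital's rule the quotient is (125*cos(5*v + 15))/(42); substituting v = -3 gives 125/42.

125/42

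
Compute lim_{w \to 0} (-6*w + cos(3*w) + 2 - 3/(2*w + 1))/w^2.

-33/2

Substitution gives 0/0 (the numerator vanishes to order 2).
Expand each term to order w^2: the coefficient of w^2 in cos(3w) is -9/2 and in -3·1/(1 + 2w) is -12.
Lower-order terms cancel with the polynomial part, so the numerator is (-33/2)·w^2 + o(w^2), and the limit is (-33/2)/(1) = -33/2.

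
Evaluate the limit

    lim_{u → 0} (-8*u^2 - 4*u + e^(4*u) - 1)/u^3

32/3

Direct substitution gives 0/0.
Apply L'Hôpital: lim (-16*u + 4*e^(4*u) - 4)/(3*u^2), still 0/0.
Apply L'Hôpital: lim (16*e^(4*u) - 16)/(6*u), still 0/0.
After 3 applications of L'Hôpital's rule the quotient is (64*e^(4*u))/(6); substituting u = 0 gives 32/3.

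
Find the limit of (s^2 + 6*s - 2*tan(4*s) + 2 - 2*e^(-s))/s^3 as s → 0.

-127/3

Substitution gives 0/0 (the numerator vanishes to order 3).
Expand each term to order s^3: the coefficient of s^3 in -2·tan(4s) is -128/3 and in -2·e^(-s) is 1/3.
Lower-order terms cancel with the polynomial part, so the numerator is (-127/3)·s^3 + o(s^3), and the limit is (-127/3)/(1) = -127/3.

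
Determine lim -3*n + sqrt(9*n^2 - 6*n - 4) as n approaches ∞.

-1

An ∞ − ∞ form. Rationalising with the conjugate, the difference becomes (-6n - 4) / (√(9*n^2 - 6*n - 4) + 3n).
For large n the denominator behaves like 2·3n, so the quotient tends to -6/6 = -1.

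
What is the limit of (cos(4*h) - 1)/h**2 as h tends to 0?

-8

Direct substitution gives 0/0.
Apply L'Hôpital: lim (-4*sin(4*h))/(2*h), still 0/0.
After 2 applications of L'Hôpital's rule the quotient is (-16*cos(4*h))/(2); substituting h = 0 gives -8.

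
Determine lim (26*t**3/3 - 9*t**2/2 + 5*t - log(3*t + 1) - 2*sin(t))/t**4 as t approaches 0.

81/4

Substitution gives 0/0; apply L'Hôpital's rule 4 times.
After differentiating numerator and denominator 4 times the quotient is (-2*sin(t) + 486/(3*t + 1)^4)/(24); at t = 0 this is 81/4.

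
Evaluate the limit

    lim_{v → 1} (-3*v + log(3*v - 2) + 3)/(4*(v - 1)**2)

Direct substitution gives 0/0.
Apply L'Hôpital: lim (-3 + 3/(3*v - 2))/(8*v - 8), still 0/0.
After 2 applications of L'Hôpital's rule the quotient is (-9/(3*v - 2)^2)/(8); substituting v = 1 gives -9/8.

-9/8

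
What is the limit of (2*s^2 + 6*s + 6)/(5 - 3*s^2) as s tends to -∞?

Numerator and denominator both have degree 2.
Dividing every term by s^2, all lower-order terms vanish and the limit is the ratio of leading coefficients, 2/(-3) = -2/3.

-2/3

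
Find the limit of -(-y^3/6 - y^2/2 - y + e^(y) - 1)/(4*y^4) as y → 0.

-1/96

Direct substitution gives 0/0.
Apply L'Hôpital: lim (-y^2/2 - y + e^(y) - 1)/(-16*y^3), still 0/0.
Apply L'Hôpital: lim (-y + e^(y) - 1)/(-48*y^2), still 0/0.
Apply L'Hôpital: lim (e^(y) - 1)/(-96*y), still 0/0.
After 4 applications of L'Hôpital's rule the quotient is (e^(y))/(-96); substituting y = 0 gives -1/96.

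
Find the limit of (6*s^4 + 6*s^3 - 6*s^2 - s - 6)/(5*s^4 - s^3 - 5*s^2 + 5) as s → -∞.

6/5

Numerator and denominator both have degree 4.
Dividing every term by s^4, all lower-order terms vanish and the limit is the ratio of leading coefficients, 6/(5) = 6/5.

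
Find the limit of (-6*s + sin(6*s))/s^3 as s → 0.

-36

Direct substitution gives 0/0.
Apply L'Hôpital: lim (6*cos(6*s) - 6)/(3*s^2), still 0/0.
Apply L'Hôpital: lim (-36*sin(6*s))/(6*s), still 0/0.
After 3 applications of L'Hôpital's rule the quotient is (-216*cos(6*s))/(6); substituting s = 0 gives -36.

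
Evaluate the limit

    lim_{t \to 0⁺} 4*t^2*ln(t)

This is a 0·(−∞) form. Rewrite as 4·ln(t) / t^(−2) and apply L'Hôpital:
the derivative quotient is 4·(1/t) / (−2·t^(−3)) = (-4/2)·t^2 → 0.

0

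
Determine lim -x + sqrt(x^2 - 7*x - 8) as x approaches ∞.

-7/2

This has the form ∞ − ∞. Multiply and divide by the conjugate √(x^2 - 7*x - 8) + x.
That gives (-7x - 8) / (√(x^2 - 7*x - 8) + x).
Divide numerator and denominator by x: the limit is -7/(2·1) = -7/2.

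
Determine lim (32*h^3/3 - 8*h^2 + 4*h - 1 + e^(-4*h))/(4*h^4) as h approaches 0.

Direct substitution gives 0/0.
Apply L'Hôpital: lim (32*h^2 - 16*h + 4 - 4*e^(-4*h))/(16*h^3), still 0/0.
Apply L'Hôpital: lim (64*h - 16 + 16*e^(-4*h))/(48*h^2), still 0/0.
Apply L'Hôpital: lim (64 - 64*e^(-4*h))/(96*h), still 0/0.
After 4 applications of L'Hôpital's rule the quotient is (256*e^(-4*h))/(96); substituting h = 0 gives 8/3.

8/3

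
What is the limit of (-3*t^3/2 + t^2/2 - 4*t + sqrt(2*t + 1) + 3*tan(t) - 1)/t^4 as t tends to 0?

Substitution gives 0/0; apply L'Hôpital's rule 4 times.
After differentiating numerator and denominator 4 times the quotient is (72*tan(t)^3/cos(t)^2 + 48*tan(t)/cos(t)^2 - 15/(2*t + 1)^(7/2))/(24); at t = 0 this is -5/8.

-5/8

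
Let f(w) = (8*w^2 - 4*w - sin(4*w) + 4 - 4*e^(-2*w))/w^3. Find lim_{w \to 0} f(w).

Substitution gives 0/0; apply L'Hôpital's rule 3 times.
After differentiating numerator and denominator 3 times the quotient is (64*cos(4*w) + 32*e^(-2*w))/(6); at w = 0 this is 16.

16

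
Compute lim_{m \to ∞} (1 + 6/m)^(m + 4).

e^(6)

The base → 1 and the exponent → ∞: a 1^∞ form.
Take logarithms: (m + 4)·ln(1 + 6/m). Since ln(1+u) ~ u for small u, this behaves like (m)·(6/m) → 6.
So the limit is e^(6).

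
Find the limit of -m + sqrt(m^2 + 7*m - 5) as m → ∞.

An ∞ − ∞ form. Rationalising with the conjugate, the difference becomes (7m - 5) / (√(m^2 + 7*m - 5) + m).
For large m the denominator behaves like 2·m, so the quotient tends to 7/2 = 7/2.

7/2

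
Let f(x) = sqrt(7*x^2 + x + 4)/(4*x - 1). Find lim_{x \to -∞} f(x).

-√(7)/4

For large |x|, √(7*x^2 + x + 4) ≈ √7·|x| and the denominator ≈ 4x.
Since x → −∞, |x| = −x, giving −√7/(4) = -√(7)/4.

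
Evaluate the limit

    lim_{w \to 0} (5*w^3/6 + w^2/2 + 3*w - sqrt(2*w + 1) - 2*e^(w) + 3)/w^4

13/24

Substitution gives 0/0 (the numerator vanishes to order 4).
Expand each term to order w^4: the coefficient of w^4 in −√(1 + 2w) is 5/8 and in -2·e^(w) is -1/12.
Lower-order terms cancel with the polynomial part, so the numerator is (13/24)·w^4 + o(w^4), and the limit is (13/24)/(1) = 13/24.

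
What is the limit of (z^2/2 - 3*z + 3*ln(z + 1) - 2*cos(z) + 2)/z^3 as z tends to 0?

1

Substitution gives 0/0 (the numerator vanishes to order 3).
Expand each term to order z^3: the coefficient of z^3 in -2·cos(z) is 0 and in 3·ln(1 + z) is 1.
Lower-order terms cancel with the polynomial part, so the numerator is (1)·z^3 + o(z^3), and the limit is (1)/(1) = 1.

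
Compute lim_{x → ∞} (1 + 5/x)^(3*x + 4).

e^(15)

Let L be the limit and take ln: ln L = lim (3x + 4)·ln(1 + 5/x) = lim (3x + 4)·(5/x + O(1/x²)) = 15.
Hence L = e^(15).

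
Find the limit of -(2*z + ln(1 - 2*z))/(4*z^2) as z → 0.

1/2

Direct substitution gives 0/0.
Apply L'Hôpital: lim (2 - 2/(1 - 2*z))/(-8*z), still 0/0.
After 2 applications of L'Hôpital's rule the quotient is (-4/(1 - 2*z)^2)/(-8); substituting z = 0 gives 1/2.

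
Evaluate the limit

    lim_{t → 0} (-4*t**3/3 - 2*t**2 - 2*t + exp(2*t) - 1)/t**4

2/3

Direct substitution gives 0/0.
Apply L'Hôpital: lim (-4*t^2 - 4*t + 2*e^(2*t) - 2)/(4*t^3), still 0/0.
Apply L'Hôpital: lim (-8*t + 4*e^(2*t) - 4)/(12*t^2), still 0/0.
Apply L'Hôpital: lim (8*e^(2*t) - 8)/(24*t), still 0/0.
After 4 applications of L'Hôpital's rule the quotient is (16*e^(2*t))/(24); substituting t = 0 gives 2/3.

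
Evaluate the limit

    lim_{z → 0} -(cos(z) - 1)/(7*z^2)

1/14

Direct substitution gives 0/0.
Apply L'Hôpital: lim (-sin(z))/(-14*z), still 0/0.
After 2 applications of L'Hôpital's rule the quotient is (-cos(z))/(-14); substituting z = 0 gives 1/14.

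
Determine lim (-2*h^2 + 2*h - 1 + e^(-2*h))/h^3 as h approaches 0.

Direct substitution gives 0/0.
Apply L'Hôpital: lim (-4*h + 2 - 2*e^(-2*h))/(3*h^2), still 0/0.
Apply L'Hôpital: lim (-4 + 4*e^(-2*h))/(6*h), still 0/0.
After 3 applications of L'Hôpital's rule the quotient is (-8*e^(-2*h))/(6); substituting h = 0 gives -4/3.

-4/3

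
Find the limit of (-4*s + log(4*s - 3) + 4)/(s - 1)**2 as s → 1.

Direct substitution gives 0/0.
Apply L'Hôpital: lim (-4 + 4/(4*s - 3))/(2*s - 2), still 0/0.
After 2 applications of L'Hôpital's rule the quotient is (-16/(4*s - 3)^2)/(2); substituting s = 1 gives -8.

-8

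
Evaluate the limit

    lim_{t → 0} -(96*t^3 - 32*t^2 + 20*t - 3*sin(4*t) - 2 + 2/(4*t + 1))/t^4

Substitution gives 0/0 (the numerator vanishes to order 4).
Expand each term to order t^4: the coefficient of t^4 in -3·sin(4t) is 0 and in 2·1/(1 + 4t) is 512.
Lower-order terms cancel with the polynomial part, so the numerator is (512)·t^4 + o(t^4), and the limit is (512)/(-1) = -512.

-512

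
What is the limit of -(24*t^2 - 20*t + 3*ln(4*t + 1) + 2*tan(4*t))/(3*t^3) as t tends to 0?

Substitution gives 0/0; apply L'Hôpital's rule 3 times.
After differentiating numerator and denominator 3 times the quotient is (768*tan(4*t)^2/cos(4*t)^2 + 256/cos(4*t)^2 + 384/(4*t + 1)^3)/(-18); at t = 0 this is -320/9.

-320/9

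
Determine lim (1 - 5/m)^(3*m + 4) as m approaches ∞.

e^(-15)

The base → 1 and the exponent → ∞: a 1^∞ form.
Take logarithms: (3m + 4)·ln(1 - 5/m). Since ln(1+u) ~ u for small u, this behaves like (3m)·(-5/m) → -15.
So the limit is e^(-15).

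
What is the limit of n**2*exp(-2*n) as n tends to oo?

Write as n^2/e^{2n}, an ∞/∞ form.
Exponential growth dominates any polynomial, so repeated L'Hôpital (or the standard result) gives 0.

0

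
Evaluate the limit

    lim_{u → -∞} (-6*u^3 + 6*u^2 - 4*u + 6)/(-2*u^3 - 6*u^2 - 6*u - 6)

Numerator and denominator both have degree 3.
Dividing every term by u^3, all lower-order terms vanish and the limit is the ratio of leading coefficients, -6/(-2) = 3.

3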